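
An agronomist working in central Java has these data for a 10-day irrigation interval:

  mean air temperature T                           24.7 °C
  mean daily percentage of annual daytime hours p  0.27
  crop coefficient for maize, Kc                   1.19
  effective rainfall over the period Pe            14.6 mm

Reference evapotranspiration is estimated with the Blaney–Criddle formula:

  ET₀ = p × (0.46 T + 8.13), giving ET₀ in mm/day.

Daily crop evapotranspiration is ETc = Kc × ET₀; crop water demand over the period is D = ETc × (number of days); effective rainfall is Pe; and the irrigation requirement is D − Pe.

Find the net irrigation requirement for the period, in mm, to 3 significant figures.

48.0 mm

ET₀ = 0.27 × (0.46 × 24.7 + 8.13) = 0.27 × 19.492 = 5.2628 mm/d
ETc = Kc × ET₀ = 1.19 × 5.2628 = 6.2627 mm/d
Crop demand D = ETc × 10 d = 6.2627 × 10 = 62.627 mm
D − Pe = 62.627 − 14.6 = 48.027 mm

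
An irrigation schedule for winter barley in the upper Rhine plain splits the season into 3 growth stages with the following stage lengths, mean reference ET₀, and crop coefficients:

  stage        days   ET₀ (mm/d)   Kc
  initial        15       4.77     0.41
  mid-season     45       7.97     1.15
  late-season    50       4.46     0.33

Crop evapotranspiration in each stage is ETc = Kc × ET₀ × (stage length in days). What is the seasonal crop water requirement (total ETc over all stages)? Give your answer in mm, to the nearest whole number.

initial: 0.41 × 4.77 × 15 = 29.34 mm
mid-season: 1.15 × 7.97 × 45 = 412.45 mm
late-season: 0.33 × 4.46 × 50 = 73.59 mm
Seasonal total = 515.38 mm

515 mm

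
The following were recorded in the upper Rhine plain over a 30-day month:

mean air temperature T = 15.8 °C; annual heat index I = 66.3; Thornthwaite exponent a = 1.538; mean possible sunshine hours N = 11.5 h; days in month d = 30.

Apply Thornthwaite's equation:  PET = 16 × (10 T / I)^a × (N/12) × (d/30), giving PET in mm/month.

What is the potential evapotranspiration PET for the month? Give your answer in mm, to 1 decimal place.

58.3 mm

10T/I = 10 × 15.8 / 66.3 = 2.3831
(10T/I)^a = 2.3831^1.538 = 3.8023
Uncorrected PET = 16 × 3.8023 = 60.837 mm
Correction = (N/12)(d/30) = (11.5/12)(30/30) = 0.9583
PET = 60.837 × 0.9583 = 58.300 mm/month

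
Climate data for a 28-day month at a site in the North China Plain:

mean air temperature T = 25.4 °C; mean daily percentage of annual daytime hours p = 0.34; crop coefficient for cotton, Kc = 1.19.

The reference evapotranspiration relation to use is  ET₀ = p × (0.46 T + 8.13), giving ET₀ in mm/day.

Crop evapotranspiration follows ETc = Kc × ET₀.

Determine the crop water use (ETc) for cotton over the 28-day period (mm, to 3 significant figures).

224 mm

ET₀ = 0.34 × (0.46 × 25.4 + 8.13) = 0.34 × 19.814 = 6.7368 mm/d
ETc = Kc × ET₀ = 1.19 × 6.7368 = 8.0168 mm/d
Over 28 days: 8.0168 × 28 = 224.470 mm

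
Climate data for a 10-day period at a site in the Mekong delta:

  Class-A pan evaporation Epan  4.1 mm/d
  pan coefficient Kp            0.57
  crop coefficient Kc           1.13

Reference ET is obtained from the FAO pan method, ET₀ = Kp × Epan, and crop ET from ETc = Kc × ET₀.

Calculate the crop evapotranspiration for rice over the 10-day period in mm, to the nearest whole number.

26 mm

ET₀ = 0.57 × 4.1 = 2.3370 mm/d
ETc = Kc × ET₀ = 1.13 × 2.3370 = 2.6408 mm/d
Over 10 days: 2.6408 × 10 = 26.408 mm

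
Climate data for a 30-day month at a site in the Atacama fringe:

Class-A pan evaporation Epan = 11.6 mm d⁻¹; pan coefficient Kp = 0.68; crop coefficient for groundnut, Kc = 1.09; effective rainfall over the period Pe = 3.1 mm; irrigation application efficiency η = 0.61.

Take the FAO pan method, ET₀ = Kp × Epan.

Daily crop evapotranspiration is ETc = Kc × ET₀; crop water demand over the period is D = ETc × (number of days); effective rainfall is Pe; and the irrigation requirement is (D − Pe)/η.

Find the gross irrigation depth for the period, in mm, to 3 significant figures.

418 mm

ET₀ = 0.68 × 11.6 = 7.8880 mm/d
ETc = Kc × ET₀ = 1.09 × 7.8880 = 8.5979 mm/d
Crop demand D = ETc × 30 d = 8.5979 × 30 = 257.937 mm
D − Pe = 257.937 − 3.1 = 254.837 mm
Gross irrigation = 254.837 / 0.61 = 417.766 mm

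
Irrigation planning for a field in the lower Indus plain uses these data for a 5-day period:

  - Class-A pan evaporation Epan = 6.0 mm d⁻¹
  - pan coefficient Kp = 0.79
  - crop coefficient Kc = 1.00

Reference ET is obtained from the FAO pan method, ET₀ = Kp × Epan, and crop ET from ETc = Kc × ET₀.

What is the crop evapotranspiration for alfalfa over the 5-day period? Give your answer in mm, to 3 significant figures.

ET₀ = 0.79 × 6.0 = 4.7400 mm/d
ETc = Kc × ET₀ = 1.00 × 4.7400 = 4.7400 mm/d
Over 5 days: 4.7400 × 5 = 23.700 mm

23.7 mm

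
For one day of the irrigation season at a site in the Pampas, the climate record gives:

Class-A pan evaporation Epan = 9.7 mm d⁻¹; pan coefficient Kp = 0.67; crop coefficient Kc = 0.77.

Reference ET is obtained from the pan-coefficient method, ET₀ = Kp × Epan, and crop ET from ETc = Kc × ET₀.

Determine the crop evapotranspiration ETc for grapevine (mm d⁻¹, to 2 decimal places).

5.00 mm d⁻¹

ET₀ = 0.67 × 9.7 = 6.4990 mm/d
ETc = Kc × ET₀ = 0.77 × 6.4990 = 5.0042 mm/d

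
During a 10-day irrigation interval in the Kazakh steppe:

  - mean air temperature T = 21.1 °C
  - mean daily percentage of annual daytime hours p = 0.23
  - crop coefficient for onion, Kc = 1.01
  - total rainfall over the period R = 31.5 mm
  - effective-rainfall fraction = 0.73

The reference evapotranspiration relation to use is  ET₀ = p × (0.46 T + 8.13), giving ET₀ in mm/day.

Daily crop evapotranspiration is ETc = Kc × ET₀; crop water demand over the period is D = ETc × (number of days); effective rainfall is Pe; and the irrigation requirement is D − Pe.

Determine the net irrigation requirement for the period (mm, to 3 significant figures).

18.4 mm

ET₀ = 0.23 × (0.46 × 21.1 + 8.13) = 0.23 × 17.836 = 4.1023 mm/d
ETc = Kc × ET₀ = 1.01 × 4.1023 = 4.1433 mm/d
Crop demand D = ETc × 10 d = 4.1433 × 10 = 41.433 mm
Pe = 0.73 × 31.5 = 22.995 mm
D − Pe = 41.433 − 22.995 = 18.438 mm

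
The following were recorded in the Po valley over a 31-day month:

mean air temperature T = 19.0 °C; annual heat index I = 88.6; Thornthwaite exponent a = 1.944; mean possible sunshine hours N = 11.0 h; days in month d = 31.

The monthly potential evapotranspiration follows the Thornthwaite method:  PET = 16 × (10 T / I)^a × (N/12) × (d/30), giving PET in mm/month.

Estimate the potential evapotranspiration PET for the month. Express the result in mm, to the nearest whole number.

10T/I = 10 × 19.0 / 88.6 = 2.1445
(10T/I)^a = 2.1445^1.944 = 4.4065
Uncorrected PET = 16 × 4.4065 = 70.504 mm
Correction = (N/12)(d/30) = (11.0/12)(31/30) = 0.9472
PET = 70.504 × 0.9472 = 66.781 mm/month

67 mm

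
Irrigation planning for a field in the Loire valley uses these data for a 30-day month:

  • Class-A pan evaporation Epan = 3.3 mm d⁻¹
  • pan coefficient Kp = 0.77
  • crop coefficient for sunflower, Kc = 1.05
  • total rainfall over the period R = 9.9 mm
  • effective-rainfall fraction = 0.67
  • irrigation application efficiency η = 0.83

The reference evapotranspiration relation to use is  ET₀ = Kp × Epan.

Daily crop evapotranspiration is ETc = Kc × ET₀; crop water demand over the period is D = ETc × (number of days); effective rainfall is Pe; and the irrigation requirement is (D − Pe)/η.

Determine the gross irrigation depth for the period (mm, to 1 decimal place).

ET₀ = 0.77 × 3.3 = 2.5410 mm/d
ETc = Kc × ET₀ = 1.05 × 2.5410 = 2.6681 mm/d
Crop demand D = ETc × 30 d = 2.6681 × 30 = 80.043 mm
Pe = 0.67 × 9.9 = 6.633 mm
D − Pe = 80.043 − 6.633 = 73.410 mm
Gross irrigation = 73.410 / 0.83 = 88.446 mm

88.4 mm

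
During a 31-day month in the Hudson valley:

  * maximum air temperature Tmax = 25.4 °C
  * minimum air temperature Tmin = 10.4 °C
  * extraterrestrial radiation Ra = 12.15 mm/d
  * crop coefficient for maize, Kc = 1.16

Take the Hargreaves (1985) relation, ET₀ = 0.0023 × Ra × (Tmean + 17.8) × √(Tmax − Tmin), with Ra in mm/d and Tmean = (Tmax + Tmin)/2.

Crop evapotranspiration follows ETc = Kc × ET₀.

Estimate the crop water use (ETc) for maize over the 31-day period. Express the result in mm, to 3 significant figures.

139 mm

Tmean = (25.4 + 10.4)/2 = 17.90 °C
ET₀ = 0.0023 × 12.15 × (17.90 + 17.8) × √15.0 = 0.0023 × 12.15 × 35.70 × 3.8730 = 3.8638 mm/d
ETc = Kc × ET₀ = 1.16 × 3.8638 = 4.4820 mm/d
Over 31 days: 4.4820 × 31 = 138.942 mm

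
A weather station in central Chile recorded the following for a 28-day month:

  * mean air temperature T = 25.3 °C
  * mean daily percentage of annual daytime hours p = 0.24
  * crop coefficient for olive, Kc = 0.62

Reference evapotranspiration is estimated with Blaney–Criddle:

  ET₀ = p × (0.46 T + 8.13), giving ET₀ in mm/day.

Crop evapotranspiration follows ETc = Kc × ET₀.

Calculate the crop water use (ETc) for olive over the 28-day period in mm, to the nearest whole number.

82 mm

ET₀ = 0.24 × (0.46 × 25.3 + 8.13) = 0.24 × 19.768 = 4.7443 mm/d
ETc = Kc × ET₀ = 0.62 × 4.7443 = 2.9415 mm/d
Over 28 days: 2.9415 × 28 = 82.362 mm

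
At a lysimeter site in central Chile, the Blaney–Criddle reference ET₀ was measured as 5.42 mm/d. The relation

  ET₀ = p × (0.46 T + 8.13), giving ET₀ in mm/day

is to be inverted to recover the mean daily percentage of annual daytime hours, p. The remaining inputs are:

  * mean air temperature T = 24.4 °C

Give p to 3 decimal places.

0.280

p = ET₀ / (0.46 T + 8.13) = 5.42 / (0.46 × 24.4 + 8.13) = 5.42 / 19.354 = 0.2800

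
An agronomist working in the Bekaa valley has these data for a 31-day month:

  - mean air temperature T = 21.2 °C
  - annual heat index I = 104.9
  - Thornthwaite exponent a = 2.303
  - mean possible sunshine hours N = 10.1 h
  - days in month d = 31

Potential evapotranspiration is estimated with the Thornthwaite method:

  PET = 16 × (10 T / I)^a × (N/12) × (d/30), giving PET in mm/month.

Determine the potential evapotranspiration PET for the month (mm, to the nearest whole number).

10T/I = 10 × 21.2 / 104.9 = 2.0210
(10T/I)^a = 2.0210^2.303 = 5.0550
Uncorrected PET = 16 × 5.0550 = 80.880 mm
Correction = (N/12)(d/30) = (10.1/12)(31/30) = 0.8697
PET = 80.880 × 0.8697 = 70.341 mm/month

70 mm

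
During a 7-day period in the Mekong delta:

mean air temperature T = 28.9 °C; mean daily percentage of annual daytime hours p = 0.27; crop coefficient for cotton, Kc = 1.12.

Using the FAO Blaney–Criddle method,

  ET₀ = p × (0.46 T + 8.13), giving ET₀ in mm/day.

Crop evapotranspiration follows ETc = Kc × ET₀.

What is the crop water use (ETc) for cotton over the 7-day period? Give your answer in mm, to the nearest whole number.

ET₀ = 0.27 × (0.46 × 28.9 + 8.13) = 0.27 × 21.424 = 5.7845 mm/d
ETc = Kc × ET₀ = 1.12 × 5.7845 = 6.4786 mm/d
Over 7 days: 6.4786 × 7 = 45.350 mm

45 mm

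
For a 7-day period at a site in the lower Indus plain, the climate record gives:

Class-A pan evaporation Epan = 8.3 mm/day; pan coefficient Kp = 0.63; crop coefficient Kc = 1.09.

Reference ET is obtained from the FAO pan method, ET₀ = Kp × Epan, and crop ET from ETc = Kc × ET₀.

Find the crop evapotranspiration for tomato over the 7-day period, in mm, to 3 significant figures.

ET₀ = 0.63 × 8.3 = 5.2290 mm/d
ETc = Kc × ET₀ = 1.09 × 5.2290 = 5.6996 mm/d
Over 7 days: 5.6996 × 7 = 39.897 mm

39.9 mm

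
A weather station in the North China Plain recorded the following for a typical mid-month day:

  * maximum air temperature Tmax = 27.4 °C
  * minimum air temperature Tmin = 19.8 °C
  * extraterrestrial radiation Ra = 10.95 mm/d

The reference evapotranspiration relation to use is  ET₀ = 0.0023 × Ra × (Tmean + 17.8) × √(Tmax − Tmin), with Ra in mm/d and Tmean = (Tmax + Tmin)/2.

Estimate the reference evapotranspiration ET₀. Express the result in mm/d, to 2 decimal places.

2.87 mm/d

Tmean = (27.4 + 19.8)/2 = 23.60 °C
ET₀ = 0.0023 × 10.95 × (23.60 + 17.8) × √7.6 = 0.0023 × 10.95 × 41.40 × 2.7568 = 2.8744 mm/d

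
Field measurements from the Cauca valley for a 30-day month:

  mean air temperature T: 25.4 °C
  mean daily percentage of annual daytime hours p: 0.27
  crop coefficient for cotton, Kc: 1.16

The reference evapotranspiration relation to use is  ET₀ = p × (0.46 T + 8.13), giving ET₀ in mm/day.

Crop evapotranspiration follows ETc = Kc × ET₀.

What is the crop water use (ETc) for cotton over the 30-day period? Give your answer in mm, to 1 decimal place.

186.2 mm

ET₀ = 0.27 × (0.46 × 25.4 + 8.13) = 0.27 × 19.814 = 5.3498 mm/d
ETc = Kc × ET₀ = 1.16 × 5.3498 = 6.2058 mm/d
Over 30 days: 6.2058 × 30 = 186.174 mm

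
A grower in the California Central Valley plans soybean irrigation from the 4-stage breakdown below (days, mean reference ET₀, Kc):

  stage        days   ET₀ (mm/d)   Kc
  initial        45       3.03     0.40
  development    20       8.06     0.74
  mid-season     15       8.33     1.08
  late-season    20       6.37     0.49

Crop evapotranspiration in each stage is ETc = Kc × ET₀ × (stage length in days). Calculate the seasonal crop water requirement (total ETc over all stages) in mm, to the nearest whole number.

371 mm

initial: 0.40 × 3.03 × 45 = 54.54 mm
development: 0.74 × 8.06 × 20 = 119.29 mm
mid-season: 1.08 × 8.33 × 15 = 134.95 mm
late-season: 0.49 × 6.37 × 20 = 62.43 mm
Seasonal total = 371.21 mm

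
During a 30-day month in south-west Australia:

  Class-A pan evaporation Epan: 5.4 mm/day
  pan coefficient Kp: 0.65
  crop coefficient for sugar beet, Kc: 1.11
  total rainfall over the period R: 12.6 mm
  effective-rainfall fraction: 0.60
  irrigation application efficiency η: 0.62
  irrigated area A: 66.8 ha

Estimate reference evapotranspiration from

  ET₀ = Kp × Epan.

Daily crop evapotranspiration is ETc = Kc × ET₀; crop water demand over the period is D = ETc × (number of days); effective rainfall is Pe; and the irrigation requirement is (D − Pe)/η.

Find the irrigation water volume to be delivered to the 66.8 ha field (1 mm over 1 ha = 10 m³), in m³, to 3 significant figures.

118000 m³

ET₀ = 0.65 × 5.4 = 3.5100 mm/d
ETc = Kc × ET₀ = 1.11 × 3.5100 = 3.8961 mm/d
Crop demand D = ETc × 30 d = 3.8961 × 30 = 116.883 mm
Pe = 0.60 × 12.6 = 7.560 mm
D − Pe = 116.883 − 7.560 = 109.323 mm
Gross irrigation = 109.323 / 0.62 = 176.327 mm
Volume = 176.327 mm × 66.8 ha × 10 = 117786.4 m³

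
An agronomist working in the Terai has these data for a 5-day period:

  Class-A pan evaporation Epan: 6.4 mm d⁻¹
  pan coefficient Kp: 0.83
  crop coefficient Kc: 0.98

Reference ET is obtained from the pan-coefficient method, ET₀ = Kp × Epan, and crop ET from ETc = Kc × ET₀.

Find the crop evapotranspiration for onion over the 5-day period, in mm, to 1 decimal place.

26.0 mm

ET₀ = 0.83 × 6.4 = 5.3120 mm/d
ETc = Kc × ET₀ = 0.98 × 5.3120 = 5.2058 mm/d
Over 5 days: 5.2058 × 5 = 26.029 mm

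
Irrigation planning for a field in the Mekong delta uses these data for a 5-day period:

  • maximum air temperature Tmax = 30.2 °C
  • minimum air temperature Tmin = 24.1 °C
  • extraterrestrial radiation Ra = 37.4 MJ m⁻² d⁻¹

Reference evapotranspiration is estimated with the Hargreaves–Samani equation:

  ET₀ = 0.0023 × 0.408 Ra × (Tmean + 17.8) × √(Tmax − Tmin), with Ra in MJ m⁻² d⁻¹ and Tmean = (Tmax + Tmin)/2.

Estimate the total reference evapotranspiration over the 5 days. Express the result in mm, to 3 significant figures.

Tmean = (30.2 + 24.1)/2 = 27.15 °C
0.408 Ra = 0.408 × 37.4 = 15.2592 mm/d equivalent
ET₀ = 0.0023 × 15.2592 × (27.15 + 17.8) × √6.1 = 0.0023 × 15.2592 × 44.95 × 2.4698 = 3.8963 mm/d
Over 5 days: 3.8963 × 5 = 19.482 mm

19.5 mm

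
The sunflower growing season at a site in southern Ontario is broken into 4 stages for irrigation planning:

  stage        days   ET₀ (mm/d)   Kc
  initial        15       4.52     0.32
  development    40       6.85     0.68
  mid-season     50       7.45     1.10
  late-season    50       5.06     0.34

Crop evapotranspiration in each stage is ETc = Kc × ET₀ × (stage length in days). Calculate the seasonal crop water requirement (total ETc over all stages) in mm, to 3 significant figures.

initial: 0.32 × 4.52 × 15 = 21.70 mm
development: 0.68 × 6.85 × 40 = 186.32 mm
mid-season: 1.10 × 7.45 × 50 = 409.75 mm
late-season: 0.34 × 5.06 × 50 = 86.02 mm
Seasonal total = 703.79 mm

704 mm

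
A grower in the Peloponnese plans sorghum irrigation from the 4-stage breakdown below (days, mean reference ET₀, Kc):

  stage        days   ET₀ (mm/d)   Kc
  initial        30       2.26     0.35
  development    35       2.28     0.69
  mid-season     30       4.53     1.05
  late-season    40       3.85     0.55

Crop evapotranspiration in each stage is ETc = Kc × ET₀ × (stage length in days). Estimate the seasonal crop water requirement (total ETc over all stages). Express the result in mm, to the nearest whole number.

initial: 0.35 × 2.26 × 30 = 23.73 mm
development: 0.69 × 2.28 × 35 = 55.06 mm
mid-season: 1.05 × 4.53 × 30 = 142.70 mm
late-season: 0.55 × 3.85 × 40 = 84.70 mm
Seasonal total = 306.19 mm

306 mm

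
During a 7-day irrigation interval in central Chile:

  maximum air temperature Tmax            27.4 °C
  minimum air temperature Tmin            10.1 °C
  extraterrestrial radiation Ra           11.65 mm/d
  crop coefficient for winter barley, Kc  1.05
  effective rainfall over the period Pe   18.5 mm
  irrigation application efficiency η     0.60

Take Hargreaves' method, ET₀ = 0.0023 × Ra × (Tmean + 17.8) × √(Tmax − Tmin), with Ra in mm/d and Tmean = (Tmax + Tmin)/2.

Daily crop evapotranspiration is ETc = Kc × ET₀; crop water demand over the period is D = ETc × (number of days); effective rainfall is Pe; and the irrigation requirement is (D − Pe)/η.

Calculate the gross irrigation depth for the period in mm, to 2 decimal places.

Tmean = (27.4 + 10.1)/2 = 18.75 °C
ET₀ = 0.0023 × 11.65 × (18.75 + 17.8) × √17.3 = 0.0023 × 11.65 × 36.55 × 4.1593 = 4.0734 mm/d
ETc = Kc × ET₀ = 1.05 × 4.0734 = 4.2771 mm/d
Crop demand D = ETc × 7 d = 4.2771 × 7 = 29.940 mm
D − Pe = 29.940 − 18.5 = 11.440 mm
Gross irrigation = 11.440 / 0.60 = 19.067 mm

19.07 mm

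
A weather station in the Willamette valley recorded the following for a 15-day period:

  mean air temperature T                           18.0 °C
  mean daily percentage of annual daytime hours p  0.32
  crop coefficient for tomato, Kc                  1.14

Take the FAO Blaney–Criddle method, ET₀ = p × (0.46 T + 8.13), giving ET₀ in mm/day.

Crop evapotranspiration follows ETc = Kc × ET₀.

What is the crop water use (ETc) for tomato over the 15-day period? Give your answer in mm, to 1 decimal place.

ET₀ = 0.32 × (0.46 × 18.0 + 8.13) = 0.32 × 16.410 = 5.2512 mm/d
ETc = Kc × ET₀ = 1.14 × 5.2512 = 5.9864 mm/d
Over 15 days: 5.9864 × 15 = 89.796 mm

89.8 mm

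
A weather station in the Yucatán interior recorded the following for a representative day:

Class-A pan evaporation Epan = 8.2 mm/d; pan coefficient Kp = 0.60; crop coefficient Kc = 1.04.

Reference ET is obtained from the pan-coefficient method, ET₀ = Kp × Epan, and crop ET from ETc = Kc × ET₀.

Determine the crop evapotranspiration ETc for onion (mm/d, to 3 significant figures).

ET₀ = 0.60 × 8.2 = 4.9200 mm/d
ETc = Kc × ET₀ = 1.04 × 4.9200 = 5.1168 mm/d

5.12 mm/d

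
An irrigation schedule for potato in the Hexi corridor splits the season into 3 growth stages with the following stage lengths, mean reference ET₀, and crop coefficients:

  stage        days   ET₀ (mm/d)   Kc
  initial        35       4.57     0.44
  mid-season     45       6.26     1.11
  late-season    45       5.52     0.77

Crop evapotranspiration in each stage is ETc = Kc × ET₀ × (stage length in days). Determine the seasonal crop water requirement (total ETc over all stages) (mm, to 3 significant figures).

574 mm

initial: 0.44 × 4.57 × 35 = 70.38 mm
mid-season: 1.11 × 6.26 × 45 = 312.69 mm
late-season: 0.77 × 5.52 × 45 = 191.27 mm
Seasonal total = 574.34 mm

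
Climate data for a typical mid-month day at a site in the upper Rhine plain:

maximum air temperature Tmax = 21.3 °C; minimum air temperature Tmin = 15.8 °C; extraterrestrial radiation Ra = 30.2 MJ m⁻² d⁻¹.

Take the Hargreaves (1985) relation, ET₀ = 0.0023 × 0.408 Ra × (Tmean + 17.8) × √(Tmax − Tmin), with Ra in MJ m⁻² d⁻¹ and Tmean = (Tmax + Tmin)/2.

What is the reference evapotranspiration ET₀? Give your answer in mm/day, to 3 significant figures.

2.42 mm/day

Tmean = (21.3 + 15.8)/2 = 18.55 °C
0.408 Ra = 0.408 × 30.2 = 12.3216 mm/d equivalent
ET₀ = 0.0023 × 12.3216 × (18.55 + 17.8) × √5.5 = 0.0023 × 12.3216 × 36.35 × 2.3452 = 2.4159 mm/d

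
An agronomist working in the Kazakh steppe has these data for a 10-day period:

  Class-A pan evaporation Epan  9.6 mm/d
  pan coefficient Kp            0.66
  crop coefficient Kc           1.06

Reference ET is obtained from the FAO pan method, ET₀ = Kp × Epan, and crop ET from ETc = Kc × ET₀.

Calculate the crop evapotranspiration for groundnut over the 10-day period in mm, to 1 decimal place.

ET₀ = 0.66 × 9.6 = 6.3360 mm/d
ETc = Kc × ET₀ = 1.06 × 6.3360 = 6.7162 mm/d
Over 10 days: 6.7162 × 10 = 67.162 mm

67.2 mm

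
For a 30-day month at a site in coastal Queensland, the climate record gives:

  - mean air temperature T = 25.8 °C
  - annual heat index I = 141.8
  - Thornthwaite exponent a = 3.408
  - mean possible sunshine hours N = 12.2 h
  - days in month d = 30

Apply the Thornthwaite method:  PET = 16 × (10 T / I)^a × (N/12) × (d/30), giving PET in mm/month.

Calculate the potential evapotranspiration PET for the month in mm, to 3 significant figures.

125 mm

10T/I = 10 × 25.8 / 141.8 = 1.8195
(10T/I)^a = 1.8195^3.408 = 7.6898
Uncorrected PET = 16 × 7.6898 = 123.037 mm
Correction = (N/12)(d/30) = (12.2/12)(30/30) = 1.0167
PET = 123.037 × 1.0167 = 125.092 mm/month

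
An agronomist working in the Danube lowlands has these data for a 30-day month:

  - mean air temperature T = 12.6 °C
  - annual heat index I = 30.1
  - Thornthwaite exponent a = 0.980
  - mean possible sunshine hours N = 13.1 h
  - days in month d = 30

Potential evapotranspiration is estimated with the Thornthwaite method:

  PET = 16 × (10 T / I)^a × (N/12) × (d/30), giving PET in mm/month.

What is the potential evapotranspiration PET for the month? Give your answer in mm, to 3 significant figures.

71.1 mm

10T/I = 10 × 12.6 / 30.1 = 4.1860
(10T/I)^a = 4.1860^0.980 = 4.0678
Uncorrected PET = 16 × 4.0678 = 65.085 mm
Correction = (N/12)(d/30) = (13.1/12)(30/30) = 1.0917
PET = 65.085 × 1.0917 = 71.053 mm/month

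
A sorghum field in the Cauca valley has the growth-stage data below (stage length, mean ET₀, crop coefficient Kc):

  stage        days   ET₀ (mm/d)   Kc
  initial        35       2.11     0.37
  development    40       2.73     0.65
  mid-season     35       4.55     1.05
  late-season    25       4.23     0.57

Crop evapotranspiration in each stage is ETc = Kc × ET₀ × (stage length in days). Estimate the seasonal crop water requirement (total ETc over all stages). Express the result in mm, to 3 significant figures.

326 mm

initial: 0.37 × 2.11 × 35 = 27.32 mm
development: 0.65 × 2.73 × 40 = 70.98 mm
mid-season: 1.05 × 4.55 × 35 = 167.21 mm
late-season: 0.57 × 4.23 × 25 = 60.28 mm
Seasonal total = 325.79 mm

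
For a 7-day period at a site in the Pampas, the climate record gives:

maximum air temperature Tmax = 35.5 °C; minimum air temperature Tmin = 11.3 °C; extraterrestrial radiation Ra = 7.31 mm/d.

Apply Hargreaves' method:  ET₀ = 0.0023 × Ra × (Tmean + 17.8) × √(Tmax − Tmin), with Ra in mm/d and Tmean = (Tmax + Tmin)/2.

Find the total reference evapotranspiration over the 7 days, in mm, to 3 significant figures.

23.9 mm

Tmean = (35.5 + 11.3)/2 = 23.40 °C
ET₀ = 0.0023 × 7.31 × (23.40 + 17.8) × √24.2 = 0.0023 × 7.31 × 41.20 × 4.9193 = 3.4076 mm/d
Over 7 days: 3.4076 × 7 = 23.853 mm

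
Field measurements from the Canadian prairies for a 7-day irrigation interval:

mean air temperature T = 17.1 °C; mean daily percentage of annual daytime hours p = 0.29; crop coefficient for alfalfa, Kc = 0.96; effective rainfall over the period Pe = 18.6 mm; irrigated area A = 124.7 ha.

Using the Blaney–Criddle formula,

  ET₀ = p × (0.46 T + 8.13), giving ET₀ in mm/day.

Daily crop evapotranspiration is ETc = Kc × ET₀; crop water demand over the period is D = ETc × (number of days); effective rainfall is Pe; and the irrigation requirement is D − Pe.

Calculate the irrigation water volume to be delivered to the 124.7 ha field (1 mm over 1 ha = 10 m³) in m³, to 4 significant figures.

15680 m³

ET₀ = 0.29 × (0.46 × 17.1 + 8.13) = 0.29 × 15.996 = 4.6388 mm/d
ETc = Kc × ET₀ = 0.96 × 4.6388 = 4.4532 mm/d
Crop demand D = ETc × 7 d = 4.4532 × 7 = 31.172 mm
D − Pe = 31.172 − 18.6 = 12.572 mm
Volume = 12.572 mm × 124.7 ha × 10 = 15677.3 m³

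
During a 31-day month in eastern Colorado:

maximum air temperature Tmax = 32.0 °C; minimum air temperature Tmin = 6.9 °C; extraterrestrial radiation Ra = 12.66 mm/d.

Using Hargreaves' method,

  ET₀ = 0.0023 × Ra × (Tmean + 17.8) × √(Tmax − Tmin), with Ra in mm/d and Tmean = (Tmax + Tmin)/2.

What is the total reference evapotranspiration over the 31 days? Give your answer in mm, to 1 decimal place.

168.5 mm

Tmean = (32.0 + 6.9)/2 = 19.45 °C
ET₀ = 0.0023 × 12.66 × (19.45 + 17.8) × √25.1 = 0.0023 × 12.66 × 37.25 × 5.0100 = 5.4341 mm/d
Over 31 days: 5.4341 × 31 = 168.457 mm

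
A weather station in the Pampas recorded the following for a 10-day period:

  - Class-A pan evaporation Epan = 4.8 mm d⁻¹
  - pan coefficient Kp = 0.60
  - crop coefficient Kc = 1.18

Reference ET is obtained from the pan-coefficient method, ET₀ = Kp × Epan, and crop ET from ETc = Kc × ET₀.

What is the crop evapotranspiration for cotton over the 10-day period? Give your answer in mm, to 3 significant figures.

ET₀ = 0.60 × 4.8 = 2.8800 mm/d
ETc = Kc × ET₀ = 1.18 × 2.8800 = 3.3984 mm/d
Over 10 days: 3.3984 × 10 = 33.984 mm

34.0 mm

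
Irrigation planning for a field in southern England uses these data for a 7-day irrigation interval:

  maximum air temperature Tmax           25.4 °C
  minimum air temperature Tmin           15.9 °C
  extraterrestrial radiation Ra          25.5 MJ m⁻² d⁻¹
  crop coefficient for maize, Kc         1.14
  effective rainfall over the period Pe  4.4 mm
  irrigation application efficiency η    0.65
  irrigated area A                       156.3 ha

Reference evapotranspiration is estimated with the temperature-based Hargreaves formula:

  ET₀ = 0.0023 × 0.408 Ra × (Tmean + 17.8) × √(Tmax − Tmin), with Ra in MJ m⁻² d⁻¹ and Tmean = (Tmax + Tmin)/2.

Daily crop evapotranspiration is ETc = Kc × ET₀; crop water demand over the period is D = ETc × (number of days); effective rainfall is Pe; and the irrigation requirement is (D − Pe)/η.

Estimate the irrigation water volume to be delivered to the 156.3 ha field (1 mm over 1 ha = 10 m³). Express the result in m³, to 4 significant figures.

43840 m³

Tmean = (25.4 + 15.9)/2 = 20.65 °C
0.408 Ra = 0.408 × 25.5 = 10.4040 mm/d equivalent
ET₀ = 0.0023 × 10.4040 × (20.65 + 17.8) × √9.5 = 0.0023 × 10.4040 × 38.45 × 3.0822 = 2.8359 mm/d
ETc = Kc × ET₀ = 1.14 × 2.8359 = 3.2329 mm/d
Crop demand D = ETc × 7 d = 3.2329 × 7 = 22.630 mm
D − Pe = 22.630 − 4.4 = 18.230 mm
Gross irrigation = 18.230 / 0.65 = 28.046 mm
Volume = 28.046 mm × 156.3 ha × 10 = 43835.9 m³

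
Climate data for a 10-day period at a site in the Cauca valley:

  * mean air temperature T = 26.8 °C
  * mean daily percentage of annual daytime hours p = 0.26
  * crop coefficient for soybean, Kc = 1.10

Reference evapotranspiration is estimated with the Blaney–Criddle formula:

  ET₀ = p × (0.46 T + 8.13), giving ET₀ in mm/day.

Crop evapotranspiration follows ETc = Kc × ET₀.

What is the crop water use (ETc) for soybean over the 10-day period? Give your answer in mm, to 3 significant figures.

ET₀ = 0.26 × (0.46 × 26.8 + 8.13) = 0.26 × 20.458 = 5.3191 mm/d
ETc = Kc × ET₀ = 1.10 × 5.3191 = 5.8510 mm/d
Over 10 days: 5.8510 × 10 = 58.510 mm

58.5 mm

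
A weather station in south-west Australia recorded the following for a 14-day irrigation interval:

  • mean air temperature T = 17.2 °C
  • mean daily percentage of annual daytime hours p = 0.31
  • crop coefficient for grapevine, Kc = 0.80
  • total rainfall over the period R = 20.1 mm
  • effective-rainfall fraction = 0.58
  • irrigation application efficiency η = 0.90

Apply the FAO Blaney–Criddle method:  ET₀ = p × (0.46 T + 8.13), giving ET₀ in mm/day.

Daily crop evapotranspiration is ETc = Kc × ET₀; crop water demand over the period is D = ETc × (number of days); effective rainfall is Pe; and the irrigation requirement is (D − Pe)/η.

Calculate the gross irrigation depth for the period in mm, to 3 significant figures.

48.9 mm

ET₀ = 0.31 × (0.46 × 17.2 + 8.13) = 0.31 × 16.042 = 4.9730 mm/d
ETc = Kc × ET₀ = 0.80 × 4.9730 = 3.9784 mm/d
Crop demand D = ETc × 14 d = 3.9784 × 14 = 55.698 mm
Pe = 0.58 × 20.1 = 11.658 mm
D − Pe = 55.698 − 11.658 = 44.040 mm
Gross irrigation = 44.040 / 0.90 = 48.933 mm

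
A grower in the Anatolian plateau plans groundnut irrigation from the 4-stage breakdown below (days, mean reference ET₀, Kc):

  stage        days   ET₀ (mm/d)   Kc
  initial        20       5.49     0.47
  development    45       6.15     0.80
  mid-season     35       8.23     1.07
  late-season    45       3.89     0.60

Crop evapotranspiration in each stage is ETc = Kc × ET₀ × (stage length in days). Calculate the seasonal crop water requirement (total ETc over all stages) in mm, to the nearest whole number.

initial: 0.47 × 5.49 × 20 = 51.61 mm
development: 0.80 × 6.15 × 45 = 221.40 mm
mid-season: 1.07 × 8.23 × 35 = 308.21 mm
late-season: 0.60 × 3.89 × 45 = 105.03 mm
Seasonal total = 686.25 mm

686 mm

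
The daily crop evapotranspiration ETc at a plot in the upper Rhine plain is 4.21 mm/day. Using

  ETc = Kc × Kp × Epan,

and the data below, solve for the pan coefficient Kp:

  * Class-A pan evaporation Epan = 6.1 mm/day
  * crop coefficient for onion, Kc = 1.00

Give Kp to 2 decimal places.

ETc = Kc × Kp × Epan  ⇒  Kp = ETc / (Kc × Epan)
Kp = 4.21 / (1.00 × 6.1) = 4.21 / 6.100 = 0.6902

0.69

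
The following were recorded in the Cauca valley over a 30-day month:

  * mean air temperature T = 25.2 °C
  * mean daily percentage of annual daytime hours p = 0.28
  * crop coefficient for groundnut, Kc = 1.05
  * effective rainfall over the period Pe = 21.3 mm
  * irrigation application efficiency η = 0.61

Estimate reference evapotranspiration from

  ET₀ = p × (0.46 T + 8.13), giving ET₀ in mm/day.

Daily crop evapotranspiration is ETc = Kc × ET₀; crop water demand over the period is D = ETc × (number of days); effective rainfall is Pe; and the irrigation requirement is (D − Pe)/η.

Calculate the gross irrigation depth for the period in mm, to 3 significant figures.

250 mm

ET₀ = 0.28 × (0.46 × 25.2 + 8.13) = 0.28 × 19.722 = 5.5222 mm/d
ETc = Kc × ET₀ = 1.05 × 5.5222 = 5.7983 mm/d
Crop demand D = ETc × 30 d = 5.7983 × 30 = 173.949 mm
D − Pe = 173.949 − 21.3 = 152.649 mm
Gross irrigation = 152.649 / 0.61 = 250.244 mm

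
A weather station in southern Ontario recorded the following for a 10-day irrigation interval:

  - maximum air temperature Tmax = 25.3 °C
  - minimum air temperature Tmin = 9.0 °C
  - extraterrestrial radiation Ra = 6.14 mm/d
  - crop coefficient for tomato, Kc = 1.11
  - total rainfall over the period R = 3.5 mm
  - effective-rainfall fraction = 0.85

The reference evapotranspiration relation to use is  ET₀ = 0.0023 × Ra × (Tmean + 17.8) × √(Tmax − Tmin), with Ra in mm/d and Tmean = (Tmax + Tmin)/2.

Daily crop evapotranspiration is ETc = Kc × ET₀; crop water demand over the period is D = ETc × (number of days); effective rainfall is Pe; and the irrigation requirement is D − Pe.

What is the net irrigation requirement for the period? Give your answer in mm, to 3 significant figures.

Tmean = (25.3 + 9.0)/2 = 17.15 °C
ET₀ = 0.0023 × 6.14 × (17.15 + 17.8) × √16.3 = 0.0023 × 6.14 × 34.95 × 4.0373 = 1.9927 mm/d
ETc = Kc × ET₀ = 1.11 × 1.9927 = 2.2119 mm/d
Crop demand D = ETc × 10 d = 2.2119 × 10 = 22.119 mm
Pe = 0.85 × 3.5 = 2.975 mm
D − Pe = 22.119 − 2.975 = 19.144 mm

19.1 mm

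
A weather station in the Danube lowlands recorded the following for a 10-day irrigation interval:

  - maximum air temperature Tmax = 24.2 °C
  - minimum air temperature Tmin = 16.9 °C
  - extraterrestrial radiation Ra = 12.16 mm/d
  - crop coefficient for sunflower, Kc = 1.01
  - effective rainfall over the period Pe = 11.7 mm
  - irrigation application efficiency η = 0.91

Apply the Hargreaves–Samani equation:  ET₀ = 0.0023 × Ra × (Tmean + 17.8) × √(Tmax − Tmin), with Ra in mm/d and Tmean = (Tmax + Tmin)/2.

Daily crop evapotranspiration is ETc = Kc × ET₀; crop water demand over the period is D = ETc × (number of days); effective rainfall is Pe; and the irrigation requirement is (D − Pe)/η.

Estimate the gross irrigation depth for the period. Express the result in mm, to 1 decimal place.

Tmean = (24.2 + 16.9)/2 = 20.55 °C
ET₀ = 0.0023 × 12.16 × (20.55 + 17.8) × √7.3 = 0.0023 × 12.16 × 38.35 × 2.7019 = 2.8980 mm/d
ETc = Kc × ET₀ = 1.01 × 2.8980 = 2.9270 mm/d
Crop demand D = ETc × 10 d = 2.9270 × 10 = 29.270 mm
D − Pe = 29.270 − 11.7 = 17.570 mm
Gross irrigation = 17.570 / 0.91 = 19.308 mm

19.3 mm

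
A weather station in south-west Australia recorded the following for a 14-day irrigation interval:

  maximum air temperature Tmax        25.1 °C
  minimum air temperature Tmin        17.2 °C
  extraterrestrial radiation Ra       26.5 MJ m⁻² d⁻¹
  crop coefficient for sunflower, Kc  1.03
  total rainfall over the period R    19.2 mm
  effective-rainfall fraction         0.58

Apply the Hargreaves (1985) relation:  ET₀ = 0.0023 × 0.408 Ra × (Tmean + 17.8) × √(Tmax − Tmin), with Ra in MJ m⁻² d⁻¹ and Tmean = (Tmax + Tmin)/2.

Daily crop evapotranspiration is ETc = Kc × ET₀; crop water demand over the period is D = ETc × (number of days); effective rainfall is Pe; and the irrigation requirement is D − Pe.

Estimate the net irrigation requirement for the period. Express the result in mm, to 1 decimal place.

Tmean = (25.1 + 17.2)/2 = 21.15 °C
0.408 Ra = 0.408 × 26.5 = 10.8120 mm/d equivalent
ET₀ = 0.0023 × 10.8120 × (21.15 + 17.8) × √7.9 = 0.0023 × 10.8120 × 38.95 × 2.8107 = 2.7224 mm/d
ETc = Kc × ET₀ = 1.03 × 2.7224 = 2.8041 mm/d
Crop demand D = ETc × 14 d = 2.8041 × 14 = 39.257 mm
Pe = 0.58 × 19.2 = 11.136 mm
D − Pe = 39.257 − 11.136 = 28.121 mm

28.1 mm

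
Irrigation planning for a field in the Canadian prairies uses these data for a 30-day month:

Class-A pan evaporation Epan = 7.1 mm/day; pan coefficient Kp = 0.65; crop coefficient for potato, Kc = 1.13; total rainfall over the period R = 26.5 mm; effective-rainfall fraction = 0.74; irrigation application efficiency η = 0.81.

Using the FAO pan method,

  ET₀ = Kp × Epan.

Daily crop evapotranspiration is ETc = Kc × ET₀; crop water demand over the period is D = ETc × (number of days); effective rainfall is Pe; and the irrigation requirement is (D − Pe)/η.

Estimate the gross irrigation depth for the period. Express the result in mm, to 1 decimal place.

ET₀ = 0.65 × 7.1 = 4.6150 mm/d
ETc = Kc × ET₀ = 1.13 × 4.6150 = 5.2150 mm/d
Crop demand D = ETc × 30 d = 5.2150 × 30 = 156.450 mm
Pe = 0.74 × 26.5 = 19.610 mm
D − Pe = 156.450 − 19.610 = 136.840 mm
Gross irrigation = 136.840 / 0.81 = 168.938 mm

168.9 mm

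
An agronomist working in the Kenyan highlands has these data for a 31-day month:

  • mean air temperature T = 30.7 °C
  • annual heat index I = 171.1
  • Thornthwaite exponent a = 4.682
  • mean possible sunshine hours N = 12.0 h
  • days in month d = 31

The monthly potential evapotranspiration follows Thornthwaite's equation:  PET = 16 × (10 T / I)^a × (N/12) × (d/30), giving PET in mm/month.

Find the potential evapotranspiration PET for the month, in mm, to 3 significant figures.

10T/I = 10 × 30.7 / 171.1 = 1.7943
(10T/I)^a = 1.7943^4.682 = 15.4432
Uncorrected PET = 16 × 15.4432 = 247.091 mm
Correction = (N/12)(d/30) = (12.0/12)(31/30) = 1.0333
PET = 247.091 × 1.0333 = 255.319 mm/month

255 mm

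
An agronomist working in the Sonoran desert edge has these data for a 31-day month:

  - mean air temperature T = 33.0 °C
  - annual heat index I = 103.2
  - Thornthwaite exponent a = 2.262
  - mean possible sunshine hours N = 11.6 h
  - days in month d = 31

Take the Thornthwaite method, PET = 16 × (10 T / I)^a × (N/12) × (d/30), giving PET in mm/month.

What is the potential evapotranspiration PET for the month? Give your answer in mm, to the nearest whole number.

222 mm

10T/I = 10 × 33.0 / 103.2 = 3.1977
(10T/I)^a = 3.1977^2.262 = 13.8657
Uncorrected PET = 16 × 13.8657 = 221.851 mm
Correction = (N/12)(d/30) = (11.6/12)(31/30) = 0.9989
PET = 221.851 × 0.9989 = 221.607 mm/month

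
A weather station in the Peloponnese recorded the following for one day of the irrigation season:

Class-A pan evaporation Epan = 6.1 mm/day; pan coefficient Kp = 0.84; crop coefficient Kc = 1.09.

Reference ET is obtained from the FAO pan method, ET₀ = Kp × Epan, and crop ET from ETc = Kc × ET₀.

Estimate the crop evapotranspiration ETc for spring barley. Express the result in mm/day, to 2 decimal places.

5.59 mm/day

ET₀ = 0.84 × 6.1 = 5.1240 mm/d
ETc = Kc × ET₀ = 1.09 × 5.1240 = 5.5852 mm/d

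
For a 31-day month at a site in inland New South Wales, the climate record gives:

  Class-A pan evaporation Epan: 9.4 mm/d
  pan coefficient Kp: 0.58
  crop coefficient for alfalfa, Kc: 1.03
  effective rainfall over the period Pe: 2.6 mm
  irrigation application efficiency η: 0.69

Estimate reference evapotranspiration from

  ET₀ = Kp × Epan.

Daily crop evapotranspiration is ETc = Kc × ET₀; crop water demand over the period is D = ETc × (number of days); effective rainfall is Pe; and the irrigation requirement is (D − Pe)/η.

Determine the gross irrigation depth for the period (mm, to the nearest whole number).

249 mm

ET₀ = 0.58 × 9.4 = 5.4520 mm/d
ETc = Kc × ET₀ = 1.03 × 5.4520 = 5.6156 mm/d
Crop demand D = ETc × 31 d = 5.6156 × 31 = 174.084 mm
D − Pe = 174.084 − 2.6 = 171.484 mm
Gross irrigation = 171.484 / 0.69 = 248.528 mm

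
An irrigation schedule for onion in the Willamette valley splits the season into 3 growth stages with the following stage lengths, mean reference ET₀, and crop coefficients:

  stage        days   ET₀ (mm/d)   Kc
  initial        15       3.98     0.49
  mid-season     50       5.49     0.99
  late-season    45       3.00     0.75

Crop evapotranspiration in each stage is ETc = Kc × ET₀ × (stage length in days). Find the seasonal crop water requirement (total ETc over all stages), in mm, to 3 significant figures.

402 mm

initial: 0.49 × 3.98 × 15 = 29.25 mm
mid-season: 0.99 × 5.49 × 50 = 271.76 mm
late-season: 0.75 × 3.00 × 45 = 101.25 mm
Seasonal total = 402.26 mm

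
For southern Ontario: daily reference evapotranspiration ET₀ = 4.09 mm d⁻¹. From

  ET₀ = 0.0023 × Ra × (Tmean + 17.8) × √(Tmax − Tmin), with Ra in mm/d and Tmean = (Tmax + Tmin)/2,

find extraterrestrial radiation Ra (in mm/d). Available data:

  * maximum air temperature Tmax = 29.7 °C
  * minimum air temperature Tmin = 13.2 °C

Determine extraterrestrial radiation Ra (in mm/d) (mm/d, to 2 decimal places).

Tmean = 21.45 °C; √ΔT = 4.0620
Ra = ET₀ / [0.0023 × (Tmean+17.8) × √ΔT] = 4.09 / (0.0023 × 39.25 × 4.0620) = 11.154 mm/d

11.15 mm/d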